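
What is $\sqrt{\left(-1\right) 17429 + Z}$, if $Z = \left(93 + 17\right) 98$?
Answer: $i \sqrt{6649} \approx 81.541 i$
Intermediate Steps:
$Z = 10780$ ($Z = 110 \cdot 98 = 10780$)
$\sqrt{\left(-1\right) 17429 + Z} = \sqrt{\left(-1\right) 17429 + 10780} = \sqrt{-17429 + 10780} = \sqrt{-6649} = i \sqrt{6649}$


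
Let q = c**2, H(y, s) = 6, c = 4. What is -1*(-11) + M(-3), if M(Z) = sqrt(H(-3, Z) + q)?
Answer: 11 + sqrt(22) ≈ 15.690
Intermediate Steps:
q = 16 (q = 4**2 = 16)
M(Z) = sqrt(22) (M(Z) = sqrt(6 + 16) = sqrt(22))
-1*(-11) + M(-3) = -1*(-11) + sqrt(22) = 11 + sqrt(22)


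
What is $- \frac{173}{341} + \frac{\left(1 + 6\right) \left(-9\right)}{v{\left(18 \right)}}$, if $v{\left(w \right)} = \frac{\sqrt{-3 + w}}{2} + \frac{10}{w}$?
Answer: $\frac{734809}{76043} - \frac{10206 \sqrt{15}}{1115} \approx -25.788$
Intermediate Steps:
$v{\left(w \right)} = \frac{\sqrt{-3 + w}}{2} + \frac{10}{w}$ ($v{\left(w \right)} = \sqrt{-3 + w} \frac{1}{2} + \frac{10}{w} = \frac{\sqrt{-3 + w}}{2} + \frac{10}{w}$)
$- \frac{173}{341} + \frac{\left(1 + 6\right) \left(-9\right)}{v{\left(18 \right)}} = - \frac{173}{341} + \frac{\left(1 + 6\right) \left(-9\right)}{\frac{\sqrt{-3 + 18}}{2} + \frac{10}{18}} = \left(-173\right) \frac{1}{341} + \frac{7 \left(-9\right)}{\frac{\sqrt{15}}{2} + 10 \cdot \frac{1}{18}} = - \frac{173}{341} - \frac{63}{\frac{\sqrt{15}}{2} + \frac{5}{9}} = - \frac{173}{341} - \frac{63}{\frac{5}{9} + \frac{\sqrt{15}}{2}}$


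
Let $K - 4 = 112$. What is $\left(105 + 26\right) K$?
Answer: $15196$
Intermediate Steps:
$K = 116$ ($K = 4 + 112 = 116$)
$\left(105 + 26\right) K = \left(105 + 26\right) 116 = 131 \cdot 116 = 15196$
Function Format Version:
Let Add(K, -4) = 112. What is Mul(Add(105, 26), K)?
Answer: 15196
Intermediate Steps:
K = 116 (K = Add(4, 112) = 116)
Mul(Add(105, 26), K) = Mul(Add(105, 26), 116) = Mul(131, 116) = 15196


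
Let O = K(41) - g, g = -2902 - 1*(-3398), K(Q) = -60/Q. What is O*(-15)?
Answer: 305940/41 ≈ 7462.0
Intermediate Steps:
g = 496 (g = -2902 + 3398 = 496)
O = -20396/41 (O = -60/41 - 1*496 = -60*1/41 - 496 = -60/41 - 496 = -20396/41 ≈ -497.46)
O*(-15) = -20396/41*(-15) = 305940/41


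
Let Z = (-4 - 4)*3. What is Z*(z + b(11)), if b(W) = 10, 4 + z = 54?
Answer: -1440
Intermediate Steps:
Z = -24 (Z = -8*3 = -24)
z = 50 (z = -4 + 54 = 50)
Z*(z + b(11)) = -24*(50 + 10) = -24*60 = -1440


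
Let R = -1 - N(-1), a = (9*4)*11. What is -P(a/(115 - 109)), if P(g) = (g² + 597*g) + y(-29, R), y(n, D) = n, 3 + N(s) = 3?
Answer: -43729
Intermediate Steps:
N(s) = 0 (N(s) = -3 + 3 = 0)
a = 396 (a = 36*11 = 396)
R = -1 (R = -1 - 1*0 = -1 + 0 = -1)
P(g) = -29 + g² + 597*g (P(g) = (g² + 597*g) - 29 = -29 + g² + 597*g)
-P(a/(115 - 109)) = -(-29 + (396/(115 - 109))² + 597*(396/(115 - 109))) = -(-29 + (396/6)² + 597*(396/6)) = -(-29 + (396*(⅙))² + 597*(396*(⅙))) = -(-29 + 66² + 597*66) = -(-29 + 4356 + 39402) = -1*43729 = -43729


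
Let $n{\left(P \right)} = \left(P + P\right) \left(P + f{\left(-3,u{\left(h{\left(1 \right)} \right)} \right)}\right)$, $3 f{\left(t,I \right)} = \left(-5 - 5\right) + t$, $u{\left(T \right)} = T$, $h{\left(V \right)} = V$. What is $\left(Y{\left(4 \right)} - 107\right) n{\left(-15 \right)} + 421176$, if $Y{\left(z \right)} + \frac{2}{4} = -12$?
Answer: $351866$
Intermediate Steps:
$f{\left(t,I \right)} = - \frac{10}{3} + \frac{t}{3}$ ($f{\left(t,I \right)} = \frac{\left(-5 - 5\right) + t}{3} = \frac{-10 + t}{3} = - \frac{10}{3} + \frac{t}{3}$)
$Y{\left(z \right)} = - \frac{25}{2}$ ($Y{\left(z \right)} = - \frac{1}{2} - 12 = - \frac{25}{2}$)
$n{\left(P \right)} = 2 P \left(- \frac{13}{3} + P\right)$ ($n{\left(P \right)} = \left(P + P\right) \left(P + \left(- \frac{10}{3} + \frac{1}{3} \left(-3\right)\right)\right) = 2 P \left(P - \frac{13}{3}\right) = 2 P \left(- \frac{13}{3} + P\right)$)
$\left(Y{\left(4 \right)} - 107\right) n{\left(-15 \right)} + 421176 = \left(- \frac{25}{2} - 107\right) \frac{2}{3} \left(-15\right) \left(-13 + 3 \left(-15\right)\right) + 421176 = - \frac{239 \cdot \frac{2}{3} \left(-15\right) \left(-13 - 45\right)}{2} + 421176 = - \frac{239 \cdot \frac{2}{3} \left(-15\right) \left(-58\right)}{2} + 421176 = \left(- \frac{239}{2}\right) 580 + 421176 = -69310 + 421176 = 351866$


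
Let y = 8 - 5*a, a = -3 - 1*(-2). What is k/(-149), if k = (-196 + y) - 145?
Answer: 328/149 ≈ 2.2013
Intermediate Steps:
a = -1 (a = -3 + 2 = -1)
y = 13 (y = 8 - 5*(-1) = 8 + 5 = 13)
k = -328 (k = (-196 + 13) - 145 = -183 - 145 = -328)
k/(-149) = -328/(-149) = -328*(-1/149) = 328/149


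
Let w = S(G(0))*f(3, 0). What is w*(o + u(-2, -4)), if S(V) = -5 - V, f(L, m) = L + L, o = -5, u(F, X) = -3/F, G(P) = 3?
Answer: 168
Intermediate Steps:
f(L, m) = 2*L
w = -48 (w = (-5 - 1*3)*(2*3) = (-5 - 3)*6 = -8*6 = -48)
w*(o + u(-2, -4)) = -48*(-5 - 3/(-2)) = -48*(-5 - 3*(-1/2)) = -48*(-5 + 3/2) = -48*(-7/2) = 168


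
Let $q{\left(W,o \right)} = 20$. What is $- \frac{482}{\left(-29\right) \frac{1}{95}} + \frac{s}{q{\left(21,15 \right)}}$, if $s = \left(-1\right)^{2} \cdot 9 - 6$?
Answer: $\frac{915887}{580} \approx 1579.1$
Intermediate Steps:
$s = 3$ ($s = 1 \cdot 9 - 6 = 9 - 6 = 3$)
$- \frac{482}{\left(-29\right) \frac{1}{95}} + \frac{s}{q{\left(21,15 \right)}} = - \frac{482}{\left(-29\right) \frac{1}{95}} + \frac{3}{20} = - \frac{482}{\left(-29\right) \frac{1}{95}} + 3 \cdot \frac{1}{20} = - \frac{482}{- \frac{29}{95}} + \frac{3}{20} = \left(-482\right) \left(- \frac{95}{29}\right) + \frac{3}{20} = \frac{45790}{29} + \frac{3}{20} = \frac{915887}{580}$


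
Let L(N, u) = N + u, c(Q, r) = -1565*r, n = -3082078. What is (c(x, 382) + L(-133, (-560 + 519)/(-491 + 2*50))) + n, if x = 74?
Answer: -1438895990/391 ≈ -3.6800e+6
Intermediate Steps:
(c(x, 382) + L(-133, (-560 + 519)/(-491 + 2*50))) + n = (-1565*382 + (-133 + (-560 + 519)/(-491 + 2*50))) - 3082078 = (-597830 + (-133 - 41/(-491 + 100))) - 3082078 = (-597830 + (-133 - 41/(-391))) - 3082078 = (-597830 + (-133 - 41*(-1/391))) - 3082078 = (-597830 + (-133 + 41/391)) - 3082078 = (-597830 - 51962/391) - 3082078 = -233803492/391 - 3082078 = -1438895990/391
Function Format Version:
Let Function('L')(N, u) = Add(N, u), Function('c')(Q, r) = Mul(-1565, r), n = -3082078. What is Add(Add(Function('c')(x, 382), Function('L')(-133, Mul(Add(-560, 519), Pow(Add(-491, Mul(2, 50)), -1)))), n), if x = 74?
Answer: Rational(-1438895990, 391) ≈ -3.6800e+6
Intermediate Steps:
Add(Add(Function('c')(x, 382), Function('L')(-133, Mul(Add(-560, 519), Pow(Add(-491, Mul(2, 50)), -1)))), n) = Add(Add(Mul(-1565, 382), Add(-133, Mul(Add(-560, 519), Pow(Add(-491, Mul(2, 50)), -1)))), -3082078) = Add(Add(-597830, Add(-133, Mul(-41, Pow(Add(-491, 100), -1)))), -3082078) = Add(Add(-597830, Add(-133, Mul(-41, Pow(-391, -1)))), -3082078) = Add(Add(-597830, Add(-133, Mul(-41, Rational(-1, 391)))), -3082078) = Add(Add(-597830, Add(-133, Rational(41, 391))), -3082078) = Add(Add(-597830, Rational(-51962, 391)), -3082078) = Add(Rational(-233803492, 391), -3082078) = Rational(-1438895990, 391)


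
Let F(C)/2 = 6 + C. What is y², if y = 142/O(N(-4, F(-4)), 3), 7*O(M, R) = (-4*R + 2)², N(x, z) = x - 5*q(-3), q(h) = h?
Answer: 247009/2500 ≈ 98.804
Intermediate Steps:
F(C) = 12 + 2*C (F(C) = 2*(6 + C) = 12 + 2*C)
N(x, z) = 15 + x (N(x, z) = x - 5*(-3) = x - 1*(-15) = x + 15 = 15 + x)
O(M, R) = (2 - 4*R)²/7 (O(M, R) = (-4*R + 2)²/7 = (2 - 4*R)²/7)
y = 497/50 (y = 142/((4*(-1 + 2*3)²/7)) = 142/((4*(-1 + 6)²/7)) = 142/(((4/7)*5²)) = 142/(((4/7)*25)) = 142/(100/7) = 142*(7/100) = 497/50 ≈ 9.9400)
y² = (497/50)² = 247009/2500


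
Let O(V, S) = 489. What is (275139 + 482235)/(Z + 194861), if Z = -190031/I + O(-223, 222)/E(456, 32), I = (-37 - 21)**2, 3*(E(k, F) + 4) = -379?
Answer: 332064066392/85408704285 ≈ 3.8879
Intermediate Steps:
E(k, F) = -391/3 (E(k, F) = -4 + (1/3)*(-379) = -4 - 379/3 = -391/3)
I = 3364 (I = (-58)**2 = 3364)
Z = -79237109/1315324 (Z = -190031/3364 + 489/(-391/3) = -190031*1/3364 + 489*(-3/391) = -190031/3364 - 1467/391 = -79237109/1315324 ≈ -60.242)
(275139 + 482235)/(Z + 194861) = (275139 + 482235)/(-79237109/1315324 + 194861) = 757374/(256226112855/1315324) = 757374*(1315324/256226112855) = 332064066392/85408704285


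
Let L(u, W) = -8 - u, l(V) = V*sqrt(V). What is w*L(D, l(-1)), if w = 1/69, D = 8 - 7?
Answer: -3/23 ≈ -0.13043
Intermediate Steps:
l(V) = V**(3/2)
D = 1
w = 1/69 ≈ 0.014493
w*L(D, l(-1)) = (-8 - 1*1)/69 = (-8 - 1)/69 = (1/69)*(-9) = -3/23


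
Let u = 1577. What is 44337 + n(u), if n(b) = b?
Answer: 45914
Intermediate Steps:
44337 + n(u) = 44337 + 1577 = 45914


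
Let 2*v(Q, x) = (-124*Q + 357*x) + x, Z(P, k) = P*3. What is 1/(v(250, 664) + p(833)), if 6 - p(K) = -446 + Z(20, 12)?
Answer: 1/103748 ≈ 9.6387e-6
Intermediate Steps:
Z(P, k) = 3*P
v(Q, x) = -62*Q + 179*x (v(Q, x) = ((-124*Q + 357*x) + x)/2 = (-124*Q + 358*x)/2 = -62*Q + 179*x)
p(K) = 392 (p(K) = 6 - (-446 + 3*20) = 6 - (-446 + 60) = 6 - 1*(-386) = 6 + 386 = 392)
1/(v(250, 664) + p(833)) = 1/((-62*250 + 179*664) + 392) = 1/((-15500 + 118856) + 392) = 1/(103356 + 392) = 1/103748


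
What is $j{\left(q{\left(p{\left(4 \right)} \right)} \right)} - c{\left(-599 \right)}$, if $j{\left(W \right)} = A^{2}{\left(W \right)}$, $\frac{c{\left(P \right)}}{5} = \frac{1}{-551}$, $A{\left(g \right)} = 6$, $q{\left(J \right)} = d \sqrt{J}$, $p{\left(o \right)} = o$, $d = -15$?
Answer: $\frac{19841}{551} \approx 36.009$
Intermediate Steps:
$q{\left(J \right)} = - 15 \sqrt{J}$
$c{\left(P \right)} = - \frac{5}{551}$ ($c{\left(P \right)} = \frac{5}{-551} = 5 \left(- \frac{1}{551}\right) = - \frac{5}{551}$)
$j{\left(W \right)} = 36$ ($j{\left(W \right)} = 6^{2} = 36$)
$j{\left(q{\left(p{\left(4 \right)} \right)} \right)} - c{\left(-599 \right)} = 36 - - \frac{5}{551} = 36 + \frac{5}{551} = \frac{19841}{551}$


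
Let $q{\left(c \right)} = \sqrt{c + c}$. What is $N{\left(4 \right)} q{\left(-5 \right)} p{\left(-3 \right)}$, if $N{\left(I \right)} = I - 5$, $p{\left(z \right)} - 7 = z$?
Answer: $- 4 i \sqrt{10} \approx - 12.649 i$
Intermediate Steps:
$p{\left(z \right)} = 7 + z$
$N{\left(I \right)} = -5 + I$
$q{\left(c \right)} = \sqrt{2} \sqrt{c}$ ($q{\left(c \right)} = \sqrt{2 c} = \sqrt{2} \sqrt{c}$)
$N{\left(4 \right)} q{\left(-5 \right)} p{\left(-3 \right)} = \left(-5 + 4\right) \sqrt{2} \sqrt{-5} \left(7 - 3\right) = - \sqrt{2} i \sqrt{5} \cdot 4 = - i \sqrt{10} \cdot 4 = - 4 i \sqrt{10}$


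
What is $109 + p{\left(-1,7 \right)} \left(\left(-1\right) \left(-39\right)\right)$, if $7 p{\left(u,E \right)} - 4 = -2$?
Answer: $\frac{841}{7} \approx 120.14$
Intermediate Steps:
$p{\left(u,E \right)} = \frac{2}{7}$ ($p{\left(u,E \right)} = \frac{4}{7} + \frac{1}{7} \left(-2\right) = \frac{4}{7} - \frac{2}{7} = \frac{2}{7}$)
$109 + p{\left(-1,7 \right)} \left(\left(-1\right) \left(-39\right)\right) = 109 + \frac{2 \left(\left(-1\right) \left(-39\right)\right)}{7} = 109 + \frac{2}{7} \cdot 39 = 109 + \frac{78}{7} = \frac{841}{7}$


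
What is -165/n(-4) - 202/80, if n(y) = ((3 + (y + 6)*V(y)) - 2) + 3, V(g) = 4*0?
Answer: -1751/40 ≈ -43.775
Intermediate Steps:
V(g) = 0
n(y) = 4 (n(y) = ((3 + (y + 6)*0) - 2) + 3 = ((3 + (6 + y)*0) - 2) + 3 = ((3 + 0) - 2) + 3 = (3 - 2) + 3 = 1 + 3 = 4)
-165/n(-4) - 202/80 = -165/4 - 202/80 = -165*¼ - 202*1/80 = -165/4 - 101/40 = -1751/40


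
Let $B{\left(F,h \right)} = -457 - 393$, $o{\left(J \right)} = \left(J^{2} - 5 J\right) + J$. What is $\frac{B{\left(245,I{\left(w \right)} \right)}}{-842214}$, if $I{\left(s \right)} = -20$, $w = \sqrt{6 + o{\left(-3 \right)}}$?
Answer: $\frac{25}{24771} \approx 0.0010092$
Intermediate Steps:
$o{\left(J \right)} = J^{2} - 4 J$
$w = 3 \sqrt{3}$ ($w = \sqrt{6 - 3 \left(-4 - 3\right)} = \sqrt{6 - -21} = \sqrt{6 + 21} = \sqrt{27} = 3 \sqrt{3} \approx 5.1962$)
$B{\left(F,h \right)} = -850$ ($B{\left(F,h \right)} = -457 - 393 = -850$)
$\frac{B{\left(245,I{\left(w \right)} \right)}}{-842214} = - \frac{850}{-842214} = \left(-850\right) \left(- \frac{1}{842214}\right) = \frac{25}{24771}$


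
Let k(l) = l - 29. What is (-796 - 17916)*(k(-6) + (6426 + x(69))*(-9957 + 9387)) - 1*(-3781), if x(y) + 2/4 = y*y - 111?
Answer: 118130169621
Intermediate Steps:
x(y) = -223/2 + y² (x(y) = -½ + (y*y - 111) = -½ + (y² - 111) = -½ + (-111 + y²) = -223/2 + y²)
k(l) = -29 + l
(-796 - 17916)*(k(-6) + (6426 + x(69))*(-9957 + 9387)) - 1*(-3781) = (-796 - 17916)*((-29 - 6) + (6426 + (-223/2 + 69²))*(-9957 + 9387)) - 1*(-3781) = -18712*(-35 + (6426 + (-223/2 + 4761))*(-570)) + 3781 = -18712*(-35 + (6426 + 9299/2)*(-570)) + 3781 = -18712*(-35 + (22151/2)*(-570)) + 3781 = -18712*(-35 - 6313035) + 3781 = -18712*(-6313070) + 3781 = 118130165840 + 3781 = 118130169621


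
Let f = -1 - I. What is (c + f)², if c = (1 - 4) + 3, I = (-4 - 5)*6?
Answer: 2809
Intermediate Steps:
I = -54 (I = -9*6 = -54)
f = 53 (f = -1 - 1*(-54) = -1 + 54 = 53)
c = 0 (c = -3 + 3 = 0)
(c + f)² = (0 + 53)² = 53² = 2809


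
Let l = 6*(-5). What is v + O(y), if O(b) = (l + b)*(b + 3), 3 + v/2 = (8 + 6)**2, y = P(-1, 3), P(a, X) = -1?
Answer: 324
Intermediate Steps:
y = -1
v = 386 (v = -6 + 2*(8 + 6)**2 = -6 + 2*14**2 = -6 + 2*196 = -6 + 392 = 386)
l = -30
O(b) = (-30 + b)*(3 + b) (O(b) = (-30 + b)*(b + 3) = (-30 + b)*(3 + b))
v + O(y) = 386 + (-90 + (-1)**2 - 27*(-1)) = 386 + (-90 + 1 + 27) = 386 - 62 = 324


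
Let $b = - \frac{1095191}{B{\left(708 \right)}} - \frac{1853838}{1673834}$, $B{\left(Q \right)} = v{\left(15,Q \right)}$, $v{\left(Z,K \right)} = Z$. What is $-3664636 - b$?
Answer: $- \frac{45088344638248}{12553755} \approx -3.5916 \cdot 10^{6}$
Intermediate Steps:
$B{\left(Q \right)} = 15$
$b = - \frac{916597869932}{12553755}$ ($b = - \frac{1095191}{15} - \frac{1853838}{1673834} = \left(-1095191\right) \frac{1}{15} - \frac{926919}{836917} = - \frac{1095191}{15} - \frac{926919}{836917} = - \frac{916597869932}{12553755} \approx -73014.0$)
$-3664636 - b = -3664636 - - \frac{916597869932}{12553755} = -3664636 + \frac{916597869932}{12553755} = - \frac{45088344638248}{12553755}$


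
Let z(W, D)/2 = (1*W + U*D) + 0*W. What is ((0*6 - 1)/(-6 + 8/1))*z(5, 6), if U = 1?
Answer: -11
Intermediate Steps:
z(W, D) = 2*D + 2*W (z(W, D) = 2*((1*W + 1*D) + 0*W) = 2*((W + D) + 0) = 2*((D + W) + 0) = 2*(D + W) = 2*D + 2*W)
((0*6 - 1)/(-6 + 8/1))*z(5, 6) = ((0*6 - 1)/(-6 + 8/1))*(2*6 + 2*5) = ((0 - 1)/(-6 + 8*1))*(12 + 10) = -1/(-6 + 8)*22 = -1/2*22 = -11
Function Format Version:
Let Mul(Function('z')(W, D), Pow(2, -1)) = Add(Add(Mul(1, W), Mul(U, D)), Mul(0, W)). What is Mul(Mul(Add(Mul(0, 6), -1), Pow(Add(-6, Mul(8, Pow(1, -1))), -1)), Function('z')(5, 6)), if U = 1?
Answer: -11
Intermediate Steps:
Function('z')(W, D) = Add(Mul(2, D), Mul(2, W)) (Function('z')(W, D) = Mul(2, Add(Add(Mul(1, W), Mul(1, D)), Mul(0, W))) = Mul(2, Add(Add(W, D), 0)) = Mul(2, Add(Add(D, W), 0)) = Mul(2, Add(D, W)) = Add(Mul(2, D), Mul(2, W)))
Mul(Mul(Add(Mul(0, 6), -1), Pow(Add(-6, Mul(8, Pow(1, -1))), -1)), Function('z')(5, 6)) = Mul(Mul(Add(Mul(0, 6), -1), Pow(Add(-6, Mul(8, Pow(1, -1))), -1)), Add(Mul(2, 6), Mul(2, 5))) = Mul(Mul(Add(0, -1), Pow(Add(-6, Mul(8, 1)), -1)), Add(12, 10)) = Mul(Mul(-1, Pow(Add(-6, 8), -1)), 22) = Mul(Mul(-1, Pow(2, -1)), 22) = Mul(Mul(-1, Rational(1, 2)), 22) = Mul(Rational(-1, 2), 22) = -11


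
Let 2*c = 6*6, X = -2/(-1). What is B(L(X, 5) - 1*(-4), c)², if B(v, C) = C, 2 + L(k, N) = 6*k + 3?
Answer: 324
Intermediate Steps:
X = 2 (X = -2*(-1) = 2)
L(k, N) = 1 + 6*k (L(k, N) = -2 + (6*k + 3) = -2 + (3 + 6*k) = 1 + 6*k)
c = 18 (c = (6*6)/2 = (½)*36 = 18)
B(L(X, 5) - 1*(-4), c)² = 18² = 324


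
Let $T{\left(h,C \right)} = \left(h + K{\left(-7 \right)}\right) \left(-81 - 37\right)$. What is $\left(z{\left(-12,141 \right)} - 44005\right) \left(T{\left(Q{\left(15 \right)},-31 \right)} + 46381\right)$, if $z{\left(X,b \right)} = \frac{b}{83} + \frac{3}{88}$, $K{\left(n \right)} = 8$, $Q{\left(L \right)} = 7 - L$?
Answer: $- \frac{14906847045803}{7304} \approx -2.0409 \cdot 10^{9}$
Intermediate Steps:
$T{\left(h,C \right)} = -944 - 118 h$ ($T{\left(h,C \right)} = \left(h + 8\right) \left(-81 - 37\right) = \left(8 + h\right) \left(-118\right) = -944 - 118 h$)
$z{\left(X,b \right)} = \frac{3}{88} + \frac{b}{83}$ ($z{\left(X,b \right)} = b \frac{1}{83} + 3 \cdot \frac{1}{88} = \frac{b}{83} + \frac{3}{88} = \frac{3}{88} + \frac{b}{83}$)
$\left(z{\left(-12,141 \right)} - 44005\right) \left(T{\left(Q{\left(15 \right)},-31 \right)} + 46381\right) = \left(\left(\frac{3}{88} + \frac{1}{83} \cdot 141\right) - 44005\right) \left(\left(-944 - 118 \left(7 - 15\right)\right) + 46381\right) = \left(\left(\frac{3}{88} + \frac{141}{83}\right) - 44005\right) \left(\left(-944 - 118 \left(7 - 15\right)\right) + 46381\right) = \left(\frac{12657}{7304} - 44005\right) \left(\left(-944 - -944\right) + 46381\right) = - \frac{321399863 \left(\left(-944 + 944\right) + 46381\right)}{7304} = - \frac{321399863 \left(0 + 46381\right)}{7304} = \left(- \frac{321399863}{7304}\right) 46381 = - \frac{14906847045803}{7304}$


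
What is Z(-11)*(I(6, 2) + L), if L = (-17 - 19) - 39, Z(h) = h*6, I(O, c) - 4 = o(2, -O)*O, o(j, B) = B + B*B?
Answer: -7194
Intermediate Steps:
o(j, B) = B + B²
I(O, c) = 4 - O²*(1 - O) (I(O, c) = 4 + ((-O)*(1 - O))*O = 4 + (-O*(1 - O))*O = 4 - O²*(1 - O))
Z(h) = 6*h
L = -75 (L = -36 - 39 = -75)
Z(-11)*(I(6, 2) + L) = (6*(-11))*((4 + 6²*(-1 + 6)) - 75) = -66*((4 + 36*5) - 75) = -66*((4 + 180) - 75) = -66*(184 - 75) = -66*109 = -7194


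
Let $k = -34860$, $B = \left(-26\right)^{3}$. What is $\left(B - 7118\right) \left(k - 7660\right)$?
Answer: $1049988880$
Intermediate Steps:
$B = -17576$
$\left(B - 7118\right) \left(k - 7660\right) = \left(-17576 - 7118\right) \left(-34860 - 7660\right) = \left(-24694\right) \left(-42520\right) = 1049988880$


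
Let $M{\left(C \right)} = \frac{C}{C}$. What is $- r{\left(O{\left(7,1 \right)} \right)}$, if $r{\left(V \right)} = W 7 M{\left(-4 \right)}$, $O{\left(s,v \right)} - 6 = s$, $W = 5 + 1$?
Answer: $-42$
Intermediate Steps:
$W = 6$
$M{\left(C \right)} = 1$
$O{\left(s,v \right)} = 6 + s$
$r{\left(V \right)} = 42$ ($r{\left(V \right)} = 6 \cdot 7 \cdot 1 = 42 \cdot 1 = 42$)
$- r{\left(O{\left(7,1 \right)} \right)} = \left(-1\right) 42 = -42$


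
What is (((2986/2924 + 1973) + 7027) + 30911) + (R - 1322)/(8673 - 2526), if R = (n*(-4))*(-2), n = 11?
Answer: 358684098017/8986914 ≈ 39912.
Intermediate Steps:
R = 88 (R = (11*(-4))*(-2) = -44*(-2) = 88)
(((2986/2924 + 1973) + 7027) + 30911) + (R - 1322)/(8673 - 2526) = (((2986/2924 + 1973) + 7027) + 30911) + (88 - 1322)/(8673 - 2526) = (((2986*(1/2924) + 1973) + 7027) + 30911) - 1234/6147 = (((1493/1462 + 1973) + 7027) + 30911) - 1234*1/6147 = ((2886019/1462 + 7027) + 30911) - 1234/6147 = (13159493/1462 + 30911) - 1234/6147 = 58351375/1462 - 1234/6147 = 358684098017/8986914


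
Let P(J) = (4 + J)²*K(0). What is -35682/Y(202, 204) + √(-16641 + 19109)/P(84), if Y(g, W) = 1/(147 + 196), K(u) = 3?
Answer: -12238926 + √617/11616 ≈ -1.2239e+7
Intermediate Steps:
Y(g, W) = 1/343
P(J) = 3*(4 + J)² (P(J) = (4 + J)²*3 = 3*(4 + J)²)
-35682/Y(202, 204) + √(-16641 + 19109)/P(84) = -35682/1/343 + √(-16641 + 19109)/((3*(4 + 84)²)) = -35682*343 + √2468/((3*88²)) = -12238926 + (2*√617)/((3*7744)) = -12238926 + (2*√617)/23232 = -12238926 + (2*√617)*(1/23232) = -12238926 + √617/11616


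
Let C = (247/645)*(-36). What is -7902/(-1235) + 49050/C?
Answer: -8772321/2470 ≈ -3551.5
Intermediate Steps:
C = -2964/215 (C = (247*(1/645))*(-36) = (247/645)*(-36) = -2964/215 ≈ -13.786)
-7902/(-1235) + 49050/C = -7902/(-1235) + 49050/(-2964/215) = -7902*(-1/1235) + 49050*(-215/2964) = 7902/1235 - 1757625/494 = -8772321/2470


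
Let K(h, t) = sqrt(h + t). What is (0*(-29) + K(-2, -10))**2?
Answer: -12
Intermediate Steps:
(0*(-29) + K(-2, -10))**2 = (0*(-29) + sqrt(-2 - 10))**2 = (0 + sqrt(-12))**2 = (0 + 2*I*sqrt(3))**2 = (2*I*sqrt(3))**2 = -12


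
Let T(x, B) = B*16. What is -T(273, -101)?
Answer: 1616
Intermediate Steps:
T(x, B) = 16*B
-T(273, -101) = -16*(-101) = -1*(-1616) = 1616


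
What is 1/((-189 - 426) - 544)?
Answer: -1/1159 ≈ -0.00086281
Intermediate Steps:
1/((-189 - 426) - 544) = 1/(-615 - 544) = 1/(-1159) = -1/1159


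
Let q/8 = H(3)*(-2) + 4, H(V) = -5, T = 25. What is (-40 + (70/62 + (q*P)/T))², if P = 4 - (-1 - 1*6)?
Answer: 65076489/600625 ≈ 108.35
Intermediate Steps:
q = 112 (q = 8*(-5*(-2) + 4) = 8*(10 + 4) = 8*14 = 112)
P = 11 (P = 4 - (-1 - 6) = 4 - 1*(-7) = 4 + 7 = 11)
(-40 + (70/62 + (q*P)/T))² = (-40 + (70/62 + (112*11)/25))² = (-40 + (70*(1/62) + 1232*(1/25)))² = (-40 + (35/31 + 1232/25))² = (-40 + 39067/775)² = (8067/775)² = 65076489/600625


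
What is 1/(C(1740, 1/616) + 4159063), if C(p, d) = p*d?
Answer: 154/640496137 ≈ 2.4044e-7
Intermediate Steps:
C(p, d) = d*p
1/(C(1740, 1/616) + 4159063) = 1/(1740/616 + 4159063) = 1/((1/616)*1740 + 4159063) = 1/(435/154 + 4159063) = 1/(640496137/154) = 154/640496137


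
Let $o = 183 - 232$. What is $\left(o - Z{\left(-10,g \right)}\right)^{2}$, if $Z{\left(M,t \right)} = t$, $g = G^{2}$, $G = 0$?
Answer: $2401$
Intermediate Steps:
$g = 0$ ($g = 0^{2} = 0$)
$o = -49$
$\left(o - Z{\left(-10,g \right)}\right)^{2} = \left(-49 - 0\right)^{2} = \left(-49 + 0\right)^{2} = \left(-49\right)^{2} = 2401$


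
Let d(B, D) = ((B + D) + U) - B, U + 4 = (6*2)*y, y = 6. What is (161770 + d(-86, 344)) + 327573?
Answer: 489755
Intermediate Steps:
U = 68 (U = -4 + (6*2)*6 = -4 + 12*6 = -4 + 72 = 68)
d(B, D) = 68 + D (d(B, D) = ((B + D) + 68) - B = (68 + B + D) - B = 68 + D)
(161770 + d(-86, 344)) + 327573 = (161770 + (68 + 344)) + 327573 = (161770 + 412) + 327573 = 162182 + 327573 = 489755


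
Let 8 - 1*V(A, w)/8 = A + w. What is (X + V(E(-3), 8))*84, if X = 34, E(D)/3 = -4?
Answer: 10920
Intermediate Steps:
E(D) = -12 (E(D) = 3*(-4) = -12)
V(A, w) = 64 - 8*A - 8*w (V(A, w) = 64 - 8*(A + w) = 64 + (-8*A - 8*w) = 64 - 8*A - 8*w)
(X + V(E(-3), 8))*84 = (34 + (64 - 8*(-12) - 8*8))*84 = (34 + (64 + 96 - 64))*84 = (34 + 96)*84 = 130*84 = 10920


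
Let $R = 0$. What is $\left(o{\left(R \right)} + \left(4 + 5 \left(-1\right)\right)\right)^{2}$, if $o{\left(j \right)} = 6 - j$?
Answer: $25$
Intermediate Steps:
$\left(o{\left(R \right)} + \left(4 + 5 \left(-1\right)\right)\right)^{2} = \left(\left(6 - 0\right) + \left(4 + 5 \left(-1\right)\right)\right)^{2} = \left(\left(6 + 0\right) + \left(4 - 5\right)\right)^{2} = \left(6 - 1\right)^{2} = 5^{2} = 25$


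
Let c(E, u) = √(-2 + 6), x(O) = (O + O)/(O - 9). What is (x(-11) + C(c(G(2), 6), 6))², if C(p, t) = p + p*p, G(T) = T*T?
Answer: 5041/100 ≈ 50.410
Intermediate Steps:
G(T) = T²
x(O) = 2*O/(-9 + O) (x(O) = (2*O)/(-9 + O) = 2*O/(-9 + O))
c(E, u) = 2 (c(E, u) = √4 = 2)
C(p, t) = p + p²
(x(-11) + C(c(G(2), 6), 6))² = (2*(-11)/(-9 - 11) + 2*(1 + 2))² = (2*(-11)/(-20) + 2*3)² = (2*(-11)*(-1/20) + 6)² = (11/10 + 6)² = (71/10)² = 5041/100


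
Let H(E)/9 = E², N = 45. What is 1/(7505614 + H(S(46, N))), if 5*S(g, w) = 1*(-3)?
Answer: 25/187640431 ≈ 1.3323e-7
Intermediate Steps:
S(g, w) = -⅗ (S(g, w) = (1*(-3))/5 = (⅕)*(-3) = -⅗)
H(E) = 9*E²
1/(7505614 + H(S(46, N))) = 1/(7505614 + 9*(-⅗)²) = 1/(7505614 + 9*(9/25)) = 1/(7505614 + 81/25) = 1/(187640431/25) = 25/187640431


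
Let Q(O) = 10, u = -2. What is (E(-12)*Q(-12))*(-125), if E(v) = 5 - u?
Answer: -8750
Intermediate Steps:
E(v) = 7 (E(v) = 5 - 1*(-2) = 5 + 2 = 7)
(E(-12)*Q(-12))*(-125) = (7*10)*(-125) = 70*(-125) = -8750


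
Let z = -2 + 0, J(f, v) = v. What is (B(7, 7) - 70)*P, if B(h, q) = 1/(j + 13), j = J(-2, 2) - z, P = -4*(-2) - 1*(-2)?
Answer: -11890/17 ≈ -699.41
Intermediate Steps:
z = -2
P = 10 (P = 8 + 2 = 10)
j = 4 (j = 2 - 1*(-2) = 2 + 2 = 4)
B(h, q) = 1/17 (B(h, q) = 1/(4 + 13) = 1/17)
(B(7, 7) - 70)*P = (1/17 - 70)*10 = -1189/17*10 = -11890/17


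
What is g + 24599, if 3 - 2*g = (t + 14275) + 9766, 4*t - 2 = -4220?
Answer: 52429/4 ≈ 13107.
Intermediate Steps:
t = -2109/2 (t = 1/2 + (1/4)*(-4220) = 1/2 - 1055 = -2109/2 ≈ -1054.5)
g = -45967/4 (g = 3/2 - ((-2109/2 + 14275) + 9766)/2 = 3/2 - (26441/2 + 9766)/2 = 3/2 - 1/2*45973/2 = 3/2 - 45973/4 = -45967/4 ≈ -11492.)
g + 24599 = -45967/4 + 24599 = 52429/4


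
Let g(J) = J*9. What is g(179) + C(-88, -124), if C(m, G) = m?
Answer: 1523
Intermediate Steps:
g(J) = 9*J
g(179) + C(-88, -124) = 9*179 - 88 = 1611 - 88 = 1523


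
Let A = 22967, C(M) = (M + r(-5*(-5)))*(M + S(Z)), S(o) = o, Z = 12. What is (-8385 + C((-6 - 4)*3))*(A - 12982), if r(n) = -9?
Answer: -76714755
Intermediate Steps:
C(M) = (-9 + M)*(12 + M) (C(M) = (M - 9)*(M + 12) = (-9 + M)*(12 + M))
(-8385 + C((-6 - 4)*3))*(A - 12982) = (-8385 + (-108 + ((-6 - 4)*3)**2 + 3*((-6 - 4)*3)))*(22967 - 12982) = (-8385 + (-108 + (-10*3)**2 + 3*(-10*3)))*9985 = (-8385 + (-108 + (-30)**2 + 3*(-30)))*9985 = (-8385 + (-108 + 900 - 90))*9985 = (-8385 + 702)*9985 = -7683*9985 = -76714755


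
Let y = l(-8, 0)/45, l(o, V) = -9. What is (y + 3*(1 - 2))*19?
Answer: -304/5 ≈ -60.800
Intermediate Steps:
y = -1/5 (y = -9/45 = -9*1/45 = -1/5 ≈ -0.20000)
(y + 3*(1 - 2))*19 = (-1/5 + 3*(1 - 2))*19 = (-1/5 + 3*(-1))*19 = (-1/5 - 3)*19 = -16/5*19 = -304/5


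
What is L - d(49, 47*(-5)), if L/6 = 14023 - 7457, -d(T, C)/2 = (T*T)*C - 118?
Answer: -1089310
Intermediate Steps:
d(T, C) = 236 - 2*C*T² (d(T, C) = -2*((T*T)*C - 118) = -2*(T²*C - 118) = -2*(C*T² - 118) = -2*(-118 + C*T²) = 236 - 2*C*T²)
L = 39396 (L = 6*(14023 - 7457) = 6*6566 = 39396)
L - d(49, 47*(-5)) = 39396 - (236 - 2*47*(-5)*49²) = 39396 - (236 - 2*(-235)*2401) = 39396 - (236 + 1128470) = 39396 - 1*1128706 = 39396 - 1128706 = -1089310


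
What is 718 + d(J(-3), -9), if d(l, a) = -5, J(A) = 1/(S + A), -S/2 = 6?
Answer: 713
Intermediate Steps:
S = -12 (S = -2*6 = -12)
J(A) = 1/(-12 + A)
718 + d(J(-3), -9) = 718 - 5 = 713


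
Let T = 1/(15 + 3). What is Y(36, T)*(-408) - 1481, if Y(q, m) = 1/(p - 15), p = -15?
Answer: -7337/5 ≈ -1467.4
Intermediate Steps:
T = 1/18 ≈ 0.055556
Y(q, m) = -1/30 (Y(q, m) = 1/(-15 - 15) = 1/(-30) = -1/30)
Y(36, T)*(-408) - 1481 = -1/30*(-408) - 1481 = 68/5 - 1481 = -7337/5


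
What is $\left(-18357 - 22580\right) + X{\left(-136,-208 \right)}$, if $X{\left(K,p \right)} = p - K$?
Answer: $-41009$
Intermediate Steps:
$\left(-18357 - 22580\right) + X{\left(-136,-208 \right)} = \left(-18357 - 22580\right) - 72 = -40937 + \left(-208 + 136\right) = -40937 - 72 = -41009$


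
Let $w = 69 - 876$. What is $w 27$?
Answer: $-21789$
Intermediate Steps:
$w = -807$
$w 27 = \left(-807\right) 27 = -21789$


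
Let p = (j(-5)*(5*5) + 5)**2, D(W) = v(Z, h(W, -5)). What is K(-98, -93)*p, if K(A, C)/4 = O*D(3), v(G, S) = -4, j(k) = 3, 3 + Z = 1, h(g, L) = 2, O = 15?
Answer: -1536000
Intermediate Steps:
Z = -2 (Z = -3 + 1 = -2)
D(W) = -4
K(A, C) = -240 (K(A, C) = 4*(15*(-4)) = 4*(-60) = -240)
p = 6400 (p = (3*(5*5) + 5)**2 = (3*25 + 5)**2 = (75 + 5)**2 = 80**2 = 6400)
K(-98, -93)*p = -240*6400 = -1536000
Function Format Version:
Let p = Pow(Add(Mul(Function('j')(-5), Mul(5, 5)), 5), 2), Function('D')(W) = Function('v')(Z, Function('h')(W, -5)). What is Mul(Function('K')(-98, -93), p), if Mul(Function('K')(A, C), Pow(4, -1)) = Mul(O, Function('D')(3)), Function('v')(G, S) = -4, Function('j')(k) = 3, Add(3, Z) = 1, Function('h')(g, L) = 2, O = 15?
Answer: -1536000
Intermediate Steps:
Z = -2 (Z = Add(-3, 1) = -2)
Function('D')(W) = -4
Function('K')(A, C) = -240 (Function('K')(A, C) = Mul(4, Mul(15, -4)) = Mul(4, -60) = -240)
p = 6400 (p = Pow(Add(Mul(3, Mul(5, 5)), 5), 2) = Pow(Add(Mul(3, 25), 5), 2) = Pow(Add(75, 5), 2) = Pow(80, 2) = 6400)
Mul(Function('K')(-98, -93), p) = Mul(-240, 6400) = -1536000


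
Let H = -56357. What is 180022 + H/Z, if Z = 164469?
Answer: 29607981961/164469 ≈ 1.8002e+5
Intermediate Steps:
180022 + H/Z = 180022 - 56357/164469 = 29607981961/164469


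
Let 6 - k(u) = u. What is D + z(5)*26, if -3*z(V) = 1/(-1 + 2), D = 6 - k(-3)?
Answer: -35/3 ≈ -11.667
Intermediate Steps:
k(u) = 6 - u
D = -3 (D = 6 - (6 - 1*(-3)) = 6 - (6 + 3) = 6 - 1*9 = 6 - 9 = -3)
z(V) = -1/3 (z(V) = -1/(3*(-1 + 2)) = -1/3/1 = -1/3*1 = -1/3)
D + z(5)*26 = -3 - 1/3*26 = -3 - 26/3 = -35/3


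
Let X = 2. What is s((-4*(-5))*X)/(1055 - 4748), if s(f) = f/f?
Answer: -1/3693 ≈ -0.00027078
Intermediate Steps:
s(f) = 1
s((-4*(-5))*X)/(1055 - 4748) = 1/(1055 - 4748) = 1/(-3693) = 1*(-1/3693) = -1/3693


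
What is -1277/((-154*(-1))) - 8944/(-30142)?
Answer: -2650997/331562 ≈ -7.9955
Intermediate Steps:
-1277/((-154*(-1))) - 8944/(-30142) = -1277/154 - 8944*(-1/30142) = -1277*1/154 + 4472/15071 = -1277/154 + 4472/15071 = -2650997/331562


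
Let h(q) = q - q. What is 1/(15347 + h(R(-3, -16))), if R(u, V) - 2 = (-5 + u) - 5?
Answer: 1/15347 ≈ 6.5159e-5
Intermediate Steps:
R(u, V) = -8 + u (R(u, V) = 2 + ((-5 + u) - 5) = 2 + (-10 + u) = -8 + u)
h(q) = 0
1/(15347 + h(R(-3, -16))) = 1/(15347 + 0) = 1/15347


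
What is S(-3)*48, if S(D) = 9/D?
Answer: -144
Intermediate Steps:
S(-3)*48 = (9/(-3))*48 = (9*(-⅓))*48 = -3*48 = -144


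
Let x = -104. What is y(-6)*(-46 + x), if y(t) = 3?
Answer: -450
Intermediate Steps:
y(-6)*(-46 + x) = 3*(-46 - 104) = 3*(-150) = -450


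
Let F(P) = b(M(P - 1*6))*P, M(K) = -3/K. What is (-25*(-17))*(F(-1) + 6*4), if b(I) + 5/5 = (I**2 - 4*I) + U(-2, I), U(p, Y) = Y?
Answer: 543575/49 ≈ 11093.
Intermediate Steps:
b(I) = -1 + I**2 - 3*I (b(I) = -1 + ((I**2 - 4*I) + I) = -1 + (I**2 - 3*I) = -1 + I**2 - 3*I)
F(P) = P*(-1 + 9/(-6 + P) + 9/(-6 + P)**2) (F(P) = (-1 + (-3/(P - 1*6))**2 - (-9)/(P - 1*6))*P = (-1 + (-3/(P - 6))**2 - (-9)/(P - 6))*P = (-1 + (-3/(-6 + P))**2 - (-9)/(-6 + P))*P = (-1 + 9/(-6 + P)**2 + 9/(-6 + P))*P = (-1 + 9/(-6 + P) + 9/(-6 + P)**2)*P = P*(-1 + 9/(-6 + P) + 9/(-6 + P)**2))
(-25*(-17))*(F(-1) + 6*4) = (-25*(-17))*(-(-81 - 1*(-1)**2 + 21*(-1))/(36 + (-1)**2 - 12*(-1)) + 6*4) = 425*(-(-81 - 1*1 - 21)/(36 + 1 + 12) + 24) = 425*(-1*(-81 - 1 - 21)/49 + 24) = 425*(-1*1/49*(-103) + 24) = 425*(103/49 + 24) = 425*(1279/49) = 543575/49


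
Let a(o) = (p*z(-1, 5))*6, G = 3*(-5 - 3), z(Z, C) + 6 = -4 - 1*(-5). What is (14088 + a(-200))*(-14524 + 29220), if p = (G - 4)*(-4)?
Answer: 157658688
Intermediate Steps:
z(Z, C) = -5 (z(Z, C) = -6 + (-4 - 1*(-5)) = -6 + (-4 + 5) = -6 + 1 = -5)
G = -24 (G = 3*(-8) = -24)
p = 112 (p = (-24 - 4)*(-4) = -28*(-4) = 112)
a(o) = -3360 (a(o) = (112*(-5))*6 = -560*6 = -3360)
(14088 + a(-200))*(-14524 + 29220) = (14088 - 3360)*(-14524 + 29220) = 10728*14696 = 157658688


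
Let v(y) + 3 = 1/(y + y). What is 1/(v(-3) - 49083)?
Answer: -6/294517 ≈ -2.0372e-5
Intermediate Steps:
v(y) = -3 + 1/(2*y) (v(y) = -3 + 1/(y + y) = -3 + 1/(2*y))
1/(v(-3) - 49083) = 1/((-3 + (½)/(-3)) - 49083) = 1/((-3 + (½)*(-⅓)) - 49083) = 1/((-3 - ⅙) - 49083) = 1/(-19/6 - 49083) = 1/(-294517/6) = -6/294517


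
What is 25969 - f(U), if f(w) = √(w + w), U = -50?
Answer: 25969 - 10*I ≈ 25969.0 - 10.0*I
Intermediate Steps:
f(w) = √2*√w (f(w) = √(2*w) = √2*√w)
25969 - f(U) = 25969 - √2*√(-50) = 25969 - √2*5*I*√2 = 25969 - 10*I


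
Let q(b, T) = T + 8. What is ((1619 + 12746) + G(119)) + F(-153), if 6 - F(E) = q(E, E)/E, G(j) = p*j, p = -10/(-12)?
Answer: 4427581/306 ≈ 14469.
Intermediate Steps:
p = ⅚ (p = -10*(-1/12) = ⅚ ≈ 0.83333)
q(b, T) = 8 + T
G(j) = 5*j/6
F(E) = 6 - (8 + E)/E
((1619 + 12746) + G(119)) + F(-153) = ((1619 + 12746) + (⅚)*119) + (5 - 8/(-153)) = (14365 + 595/6) + (5 - 8*(-1/153)) = 86785/6 + (5 + 8/153) = 86785/6 + 773/153 = 4427581/306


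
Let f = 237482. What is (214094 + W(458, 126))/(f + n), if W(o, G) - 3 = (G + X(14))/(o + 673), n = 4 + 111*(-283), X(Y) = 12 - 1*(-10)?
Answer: 242143855/233068563 ≈ 1.0389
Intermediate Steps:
X(Y) = 22 (X(Y) = 12 + 10 = 22)
n = -31409 (n = 4 - 31413 = -31409)
W(o, G) = 3 + (22 + G)/(673 + o) (W(o, G) = 3 + (G + 22)/(o + 673) = 3 + (22 + G)/(673 + o))
(214094 + W(458, 126))/(f + n) = (214094 + (2041 + 126 + 3*458)/(673 + 458))/(237482 - 31409) = (214094 + (2041 + 126 + 1374)/1131)/206073 = (214094 + (1/1131)*3541)*(1/206073) = (214094 + 3541/1131)*(1/206073) = (242143855/1131)*(1/206073) = 242143855/233068563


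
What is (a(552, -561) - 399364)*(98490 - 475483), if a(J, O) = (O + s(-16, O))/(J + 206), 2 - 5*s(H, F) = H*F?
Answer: 570617109593627/3790 ≈ 1.5056e+11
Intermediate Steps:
s(H, F) = ⅖ - F*H/5 (s(H, F) = ⅖ - H*F/5 = ⅖ - F*H/5)
a(J, O) = (⅖ + 21*O/5)/(206 + J) (a(J, O) = (O + (⅖ - ⅕*O*(-16)))/(J + 206) = (O + (⅖ + 16*O/5))/(206 + J) = (⅖ + 21*O/5)/(206 + J))
(a(552, -561) - 399364)*(98490 - 475483) = ((2 + 21*(-561))/(5*(206 + 552)) - 399364)*(98490 - 475483) = ((⅕)*(2 - 11781)/758 - 399364)*(-376993) = ((⅕)*(1/758)*(-11779) - 399364)*(-376993) = (-11779/3790 - 399364)*(-376993) = -1513601339/3790*(-376993) = 570617109593627/3790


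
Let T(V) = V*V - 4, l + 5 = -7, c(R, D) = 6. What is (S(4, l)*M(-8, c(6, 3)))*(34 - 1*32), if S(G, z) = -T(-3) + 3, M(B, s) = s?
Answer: -24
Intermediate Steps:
l = -12 (l = -5 - 7 = -12)
T(V) = -4 + V² (T(V) = V² - 4 = -4 + V²)
S(G, z) = -2 (S(G, z) = -(-4 + (-3)²) + 3 = -(-4 + 9) + 3 = -1*5 + 3 = -5 + 3 = -2)
(S(4, l)*M(-8, c(6, 3)))*(34 - 1*32) = (-2*6)*(34 - 1*32) = -12*(34 - 32) = -12*2 = -24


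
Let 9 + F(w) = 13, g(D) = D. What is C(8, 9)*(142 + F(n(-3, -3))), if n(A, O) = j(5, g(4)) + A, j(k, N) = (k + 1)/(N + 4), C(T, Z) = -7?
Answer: -1022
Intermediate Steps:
j(k, N) = (1 + k)/(4 + N)
n(A, O) = 3/4 + A (n(A, O) = (1 + 5)/(4 + 4) + A = 6/8 + A = (1/8)*6 + A = 3/4 + A)
F(w) = 4 (F(w) = -9 + 13 = 4)
C(8, 9)*(142 + F(n(-3, -3))) = -7*(142 + 4) = -7*146 = -1022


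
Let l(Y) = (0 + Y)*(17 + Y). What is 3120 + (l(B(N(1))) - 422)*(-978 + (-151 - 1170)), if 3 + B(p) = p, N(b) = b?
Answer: 1042268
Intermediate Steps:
B(p) = -3 + p
l(Y) = Y*(17 + Y)
3120 + (l(B(N(1))) - 422)*(-978 + (-151 - 1170)) = 3120 + ((-3 + 1)*(17 + (-3 + 1)) - 422)*(-978 + (-151 - 1170)) = 3120 + (-2*(17 - 2) - 422)*(-978 - 1321) = 3120 + (-2*15 - 422)*(-2299) = 3120 + (-30 - 422)*(-2299) = 3120 - 452*(-2299) = 3120 + 1039148 = 1042268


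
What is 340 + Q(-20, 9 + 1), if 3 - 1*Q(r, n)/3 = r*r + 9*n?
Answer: -1121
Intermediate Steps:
Q(r, n) = 9 - 27*n - 3*r² (Q(r, n) = 9 - 3*(r*r + 9*n) = 9 - 3*(r² + 9*n) = 9 + (-27*n - 3*r²) = 9 - 27*n - 3*r²)
340 + Q(-20, 9 + 1) = 340 + (9 - 27*(9 + 1) - 3*(-20)²) = 340 + (9 - 27*10 - 3*400) = 340 + (9 - 270 - 1200) = 340 - 1461 = -1121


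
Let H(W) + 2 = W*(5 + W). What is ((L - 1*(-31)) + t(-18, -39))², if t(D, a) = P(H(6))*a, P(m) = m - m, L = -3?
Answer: 784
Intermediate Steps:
H(W) = -2 + W*(5 + W)
P(m) = 0
t(D, a) = 0 (t(D, a) = 0*a = 0)
((L - 1*(-31)) + t(-18, -39))² = ((-3 - 1*(-31)) + 0)² = ((-3 + 31) + 0)² = (28 + 0)² = 28² = 784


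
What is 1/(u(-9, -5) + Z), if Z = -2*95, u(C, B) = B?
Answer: -1/195 ≈ -0.0051282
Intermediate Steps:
Z = -190
1/(u(-9, -5) + Z) = 1/(-5 - 190) = 1/(-195) = -1/195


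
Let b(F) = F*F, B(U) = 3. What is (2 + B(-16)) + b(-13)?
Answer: 174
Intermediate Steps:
b(F) = F²
(2 + B(-16)) + b(-13) = (2 + 3) + (-13)² = 5 + 169 = 174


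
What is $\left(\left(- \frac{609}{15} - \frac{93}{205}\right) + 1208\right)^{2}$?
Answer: $\frac{57228122176}{42025} \approx 1.3618 \cdot 10^{6}$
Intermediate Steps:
$\left(\left(- \frac{609}{15} - \frac{93}{205}\right) + 1208\right)^{2} = \left(\left(\left(-609\right) \frac{1}{15} - \frac{93}{205}\right) + 1208\right)^{2} = \left(\left(- \frac{203}{5} - \frac{93}{205}\right) + 1208\right)^{2} = \left(- \frac{8416}{205} + 1208\right)^{2} = \left(\frac{239224}{205}\right)^{2} = \frac{57228122176}{42025}$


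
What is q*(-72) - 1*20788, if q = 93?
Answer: -27484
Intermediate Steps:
q*(-72) - 1*20788 = 93*(-72) - 1*20788 = -6696 - 20788 = -27484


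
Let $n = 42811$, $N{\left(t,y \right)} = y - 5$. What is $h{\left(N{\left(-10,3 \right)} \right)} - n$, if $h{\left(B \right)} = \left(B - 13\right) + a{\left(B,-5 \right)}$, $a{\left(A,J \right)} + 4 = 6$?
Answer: $-42824$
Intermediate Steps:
$a{\left(A,J \right)} = 2$ ($a{\left(A,J \right)} = -4 + 6 = 2$)
$N{\left(t,y \right)} = -5 + y$
$h{\left(B \right)} = -11 + B$ ($h{\left(B \right)} = \left(B - 13\right) + 2 = \left(-13 + B\right) + 2 = -11 + B$)
$h{\left(N{\left(-10,3 \right)} \right)} - n = \left(-11 + \left(-5 + 3\right)\right) - 42811 = \left(-11 - 2\right) - 42811 = -13 - 42811 = -42824$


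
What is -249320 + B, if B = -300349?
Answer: -549669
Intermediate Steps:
-249320 + B = -249320 - 300349 = -549669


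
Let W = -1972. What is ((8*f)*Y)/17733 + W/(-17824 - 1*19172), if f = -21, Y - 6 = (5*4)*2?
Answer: -909187/2376993 ≈ -0.38249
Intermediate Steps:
Y = 46 (Y = 6 + (5*4)*2 = 6 + 20*2 = 6 + 40 = 46)
((8*f)*Y)/17733 + W/(-17824 - 1*19172) = ((8*(-21))*46)/17733 - 1972/(-17824 - 1*19172) = -168*46*(1/17733) - 1972/(-17824 - 19172) = -7728*1/17733 - 1972/(-36996) = -112/257 - 1972*(-1/36996) = -112/257 + 493/9249 = -909187/2376993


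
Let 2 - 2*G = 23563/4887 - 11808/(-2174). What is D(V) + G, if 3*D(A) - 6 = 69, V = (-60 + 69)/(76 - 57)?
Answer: 221766959/10624338 ≈ 20.873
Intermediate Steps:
V = 9/19 ≈ 0.47368
D(A) = 25 (D(A) = 2 + (1/3)*69 = 2 + 23 = 25)
G = -43841491/10624338 (G = 1 - (23563/4887 - 11808/(-2174))/2 = 1 - (23563*(1/4887) - 11808*(-1/2174))/2 = 1 - (23563/4887 + 5904/1087)/2 = 1 - 1/2*54465829/5312169 = 1 - 54465829/10624338 = -43841491/10624338 ≈ -4.1265)
D(V) + G = 25 - 43841491/10624338 = 221766959/10624338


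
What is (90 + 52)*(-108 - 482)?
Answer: -83780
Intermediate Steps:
(90 + 52)*(-108 - 482) = 142*(-590) = -83780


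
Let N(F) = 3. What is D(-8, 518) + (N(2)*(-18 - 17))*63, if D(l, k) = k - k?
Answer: -6615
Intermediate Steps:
D(l, k) = 0
D(-8, 518) + (N(2)*(-18 - 17))*63 = 0 + (3*(-18 - 17))*63 = 0 + (3*(-35))*63 = 0 - 105*63 = 0 - 6615 = -6615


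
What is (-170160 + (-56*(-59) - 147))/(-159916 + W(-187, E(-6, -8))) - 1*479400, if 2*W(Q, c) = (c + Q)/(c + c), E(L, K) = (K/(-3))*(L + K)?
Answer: -34344953765656/71641695 ≈ -4.7940e+5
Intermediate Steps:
E(L, K) = -K*(K + L)/3 (E(L, K) = (K*(-⅓))*(K + L) = (-K/3)*(K + L) = -K*(K + L)/3)
W(Q, c) = (Q + c)/(4*c) (W(Q, c) = ((c + Q)/(c + c))/2 = ((Q + c)/((2*c)))/2 = ((Q + c)*(1/(2*c)))/2 = ((Q + c)/(2*c))/2 = (Q + c)/(4*c))
(-170160 + (-56*(-59) - 147))/(-159916 + W(-187, E(-6, -8))) - 1*479400 = (-170160 + (-56*(-59) - 147))/(-159916 + (-187 - ⅓*(-8)*(-8 - 6))/(4*((-⅓*(-8)*(-8 - 6))))) - 1*479400 = (-170160 + (3304 - 147))/(-159916 + (-187 - ⅓*(-8)*(-14))/(4*((-⅓*(-8)*(-14))))) - 479400 = (-170160 + 3157)/(-159916 + (-187 - 112/3)/(4*(-112/3))) - 479400 = -167003/(-159916 + (¼)*(-3/112)*(-673/3)) - 479400 = -167003/(-159916 + 673/448) - 479400 = -167003/(-71641695/448) - 479400 = -167003*(-448/71641695) - 479400 = 74817344/71641695 - 479400 = -34344953765656/71641695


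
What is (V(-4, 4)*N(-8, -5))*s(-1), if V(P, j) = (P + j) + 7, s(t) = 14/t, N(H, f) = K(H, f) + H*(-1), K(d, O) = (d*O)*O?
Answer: 18816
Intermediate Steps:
K(d, O) = d*O² (K(d, O) = (O*d)*O = d*O²)
N(H, f) = -H + H*f² (N(H, f) = H*f² + H*(-1) = H*f² - H = -H + H*f²)
V(P, j) = 7 + P + j
(V(-4, 4)*N(-8, -5))*s(-1) = ((7 - 4 + 4)*(-8*(-1 + (-5)²)))*(14/(-1)) = (7*(-8*(-1 + 25)))*(14*(-1)) = (7*(-8*24))*(-14) = (7*(-192))*(-14) = -1344*(-14) = 18816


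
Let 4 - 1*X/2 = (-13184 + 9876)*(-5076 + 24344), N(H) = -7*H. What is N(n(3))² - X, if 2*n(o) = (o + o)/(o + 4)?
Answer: -127477087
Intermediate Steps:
n(o) = o/(4 + o) (n(o) = ((o + o)/(o + 4))/2 = ((2*o)/(4 + o))/2 = (2*o/(4 + o))/2 = o/(4 + o))
X = 127477096 (X = 8 - 2*(-13184 + 9876)*(-5076 + 24344) = 8 - (-6616)*19268 = 8 - 2*(-63738544) = 8 + 127477088 = 127477096)
N(n(3))² - X = (-21/(4 + 3))² - 1*127477096 = (-21/7)² - 127477096 = (-7*3/7)² - 127477096 = (-3)² - 127477096 = 9 - 127477096 = -127477087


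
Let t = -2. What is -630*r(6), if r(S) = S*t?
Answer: 7560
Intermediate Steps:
r(S) = -2*S (r(S) = S*(-2) = -2*S)
-630*r(6) = -(-1260)*6 = -630*(-12) = 7560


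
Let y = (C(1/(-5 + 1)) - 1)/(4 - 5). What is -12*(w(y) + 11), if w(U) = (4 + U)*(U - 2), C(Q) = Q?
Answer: -339/4 ≈ -84.750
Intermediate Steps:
y = 5/4 (y = (1/(-5 + 1) - 1)/(4 - 5) = (1/(-4) - 1)/(-1) = (-¼ - 1)*(-1) = -5/4*(-1) = 5/4 ≈ 1.2500)
w(U) = (-2 + U)*(4 + U) (w(U) = (4 + U)*(-2 + U) = (-2 + U)*(4 + U))
-12*(w(y) + 11) = -12*((-8 + (5/4)² + 2*(5/4)) + 11) = -12*((-8 + 25/16 + 5/2) + 11) = -12*(-63/16 + 11) = -12*113/16 = -339/4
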